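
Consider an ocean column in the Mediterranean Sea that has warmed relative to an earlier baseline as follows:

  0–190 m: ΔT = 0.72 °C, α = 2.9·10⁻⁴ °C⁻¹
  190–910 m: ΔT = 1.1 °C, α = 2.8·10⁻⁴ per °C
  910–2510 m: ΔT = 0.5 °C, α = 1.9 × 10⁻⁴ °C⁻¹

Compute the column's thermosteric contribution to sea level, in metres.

2.9×10⁻⁴ × 190 × 0.72 = 0.039672 m
Layer 2: 2.8×10⁻⁴ × 1.1 × 720 = 0.22176 m
1600 × 1.9×10⁻⁴ × 0.5 = 0.15200 m
Δh = 0.039672 + 0.22176 + 0.15200 = 0.413432 m

0.41 m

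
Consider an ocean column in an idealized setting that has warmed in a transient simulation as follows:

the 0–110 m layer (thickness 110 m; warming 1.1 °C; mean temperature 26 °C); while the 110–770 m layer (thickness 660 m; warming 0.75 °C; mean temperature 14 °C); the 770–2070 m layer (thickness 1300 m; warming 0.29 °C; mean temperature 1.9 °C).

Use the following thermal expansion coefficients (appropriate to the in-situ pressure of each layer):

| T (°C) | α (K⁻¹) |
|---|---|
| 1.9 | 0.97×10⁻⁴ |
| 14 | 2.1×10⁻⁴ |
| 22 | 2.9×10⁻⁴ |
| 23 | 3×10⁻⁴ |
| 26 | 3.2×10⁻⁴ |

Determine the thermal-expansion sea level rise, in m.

Layer 1 at 26 °C → α = 3.2×10⁻⁴ K⁻¹
Layer 2 at 14 °C → α = 2.1×10⁻⁴ K⁻¹
Layer 3 at 1.9 °C → α = 0.97×10⁻⁴ K⁻¹
110 × 1.1 × 3.2×10⁻⁴ = 0.03872 m
2.1×10⁻⁴ × 0.75 × 660 = 0.10395 m
770–2070 m: 0.97×10⁻⁴ × 0.29 × 1300 = 0.036569 m
Δh = 0.03872 + 0.10395 + 0.036569 = 0.179239 m ≈ 0.18 m

0.18 m of thermosteric rise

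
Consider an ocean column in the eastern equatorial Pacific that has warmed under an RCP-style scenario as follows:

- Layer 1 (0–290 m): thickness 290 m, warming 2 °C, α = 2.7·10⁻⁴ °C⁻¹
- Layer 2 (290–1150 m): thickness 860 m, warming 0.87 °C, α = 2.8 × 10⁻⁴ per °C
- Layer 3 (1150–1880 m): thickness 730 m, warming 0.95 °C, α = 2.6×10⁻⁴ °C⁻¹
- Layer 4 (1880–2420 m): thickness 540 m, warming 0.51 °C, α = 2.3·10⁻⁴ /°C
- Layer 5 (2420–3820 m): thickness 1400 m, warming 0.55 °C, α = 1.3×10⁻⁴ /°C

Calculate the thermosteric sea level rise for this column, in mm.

710 mm of thermosteric rise

290 × 2.7×10⁻⁴ × 2 = 0.15660 m
2.8×10⁻⁴ × 0.87 × 860 = 0.209496 m
0.95 × 2.6×10⁻⁴ × 730 = 0.18031 m
1880–2420 m: 2.3×10⁻⁴ × 540 × 0.51 = 0.063342 m
1.3×10⁻⁴ × 0.55 × 1400 = 0.10010 m
Δh = 0.15660 + 0.209496 + 0.18031 + 0.063342 + 0.10010 = 0.709848 m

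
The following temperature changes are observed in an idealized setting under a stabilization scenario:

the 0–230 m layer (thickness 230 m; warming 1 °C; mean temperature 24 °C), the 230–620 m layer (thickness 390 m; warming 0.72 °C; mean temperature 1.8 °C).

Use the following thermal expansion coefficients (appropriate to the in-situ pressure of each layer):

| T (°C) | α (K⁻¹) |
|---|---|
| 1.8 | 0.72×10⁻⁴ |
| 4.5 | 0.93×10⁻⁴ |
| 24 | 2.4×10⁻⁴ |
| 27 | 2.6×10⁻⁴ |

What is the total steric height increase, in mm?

Δh ≈ 75.4 mm

Layer 1 at 24 °C → α = 2.4×10⁻⁴ K⁻¹
Layer 2 at 1.8 °C → α = 0.72×10⁻⁴ K⁻¹
2.4×10⁻⁴ × 1 × 230 = 0.05520 m
Layer 2: 0.72 × 0.72×10⁻⁴ × 390 = 0.0202176 m
Δh = 0.05520 + 0.0202176 = 0.0754176 m ≈ 75.4 mm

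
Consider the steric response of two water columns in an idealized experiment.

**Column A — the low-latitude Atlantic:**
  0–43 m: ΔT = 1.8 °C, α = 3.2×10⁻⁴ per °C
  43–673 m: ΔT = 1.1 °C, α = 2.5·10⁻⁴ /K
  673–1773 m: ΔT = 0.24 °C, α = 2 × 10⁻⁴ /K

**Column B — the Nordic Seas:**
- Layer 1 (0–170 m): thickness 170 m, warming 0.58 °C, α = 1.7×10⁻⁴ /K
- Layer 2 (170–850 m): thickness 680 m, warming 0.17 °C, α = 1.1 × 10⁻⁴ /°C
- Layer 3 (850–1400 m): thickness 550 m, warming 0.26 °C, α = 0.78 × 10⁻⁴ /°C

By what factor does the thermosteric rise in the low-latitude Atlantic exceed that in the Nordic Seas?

6.2

A Layer 1: 43 × 3.2×10⁻⁴ × 1.8 = 0.024768 m
A 2.5×10⁻⁴ × 630 × 1.1 = 0.17325 m
A 0.24 × 2×10⁻⁴ × 1100 = 0.05280 m
A total: 0.250818 m
B 0–170 m: 0.58 × 170 × 1.7×10⁻⁴ = 0.016762 m
B Layer 2: 0.17 × 680 × 1.1×10⁻⁴ = 0.012716 m
B 850–1400 m: 550 × 0.26 × 0.78×10⁻⁴ = 0.011154 m
B total: 0.040632 m
Ratio: 0.250818 / 0.040632 ≈ 6.173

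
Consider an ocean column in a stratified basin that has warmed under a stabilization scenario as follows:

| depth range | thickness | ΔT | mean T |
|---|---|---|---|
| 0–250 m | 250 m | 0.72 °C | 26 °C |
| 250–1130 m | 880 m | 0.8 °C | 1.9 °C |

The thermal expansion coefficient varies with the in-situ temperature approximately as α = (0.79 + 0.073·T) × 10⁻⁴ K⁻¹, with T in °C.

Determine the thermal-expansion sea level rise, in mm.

Layer 1: α = (0.79 + 0.073×26)×10⁻⁴ = 2.688×10⁻⁴ K⁻¹
Layer 2: α = (0.79 + 0.073×1.9)×10⁻⁴ = 0.9287×10⁻⁴ K⁻¹
0–250 m: 250 × 0.72 × 2.688×10⁻⁴ = 0.048384 m
250–1130 m: 0.9287×10⁻⁴ × 880 × 0.8 = 0.06538048 m
Δh = 0.048384 + 0.06538048 = 0.11376448 m ≈ 114 mm

about 114 mm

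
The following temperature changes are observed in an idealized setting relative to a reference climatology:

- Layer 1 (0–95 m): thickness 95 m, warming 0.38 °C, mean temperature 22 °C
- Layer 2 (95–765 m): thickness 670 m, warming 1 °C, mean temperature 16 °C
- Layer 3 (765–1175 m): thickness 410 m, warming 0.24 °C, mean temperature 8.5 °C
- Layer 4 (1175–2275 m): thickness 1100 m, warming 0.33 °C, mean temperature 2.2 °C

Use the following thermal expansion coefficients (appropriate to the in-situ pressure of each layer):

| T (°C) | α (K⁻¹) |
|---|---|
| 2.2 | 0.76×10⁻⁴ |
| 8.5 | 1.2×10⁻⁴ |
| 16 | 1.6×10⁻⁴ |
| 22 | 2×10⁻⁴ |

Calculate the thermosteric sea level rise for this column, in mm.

Layer 1 at 22 °C → α = 2×10⁻⁴ K⁻¹
Layer 2 at 16 °C → α = 1.6×10⁻⁴ K⁻¹
Layer 3 at 8.5 °C → α = 1.2×10⁻⁴ K⁻¹
Layer 4 at 2.2 °C → α = 0.76×10⁻⁴ K⁻¹
Layer 1: 95 × 0.38 × 2×10⁻⁴ = 0.00722 m
95–765 m: 1.6×10⁻⁴ × 670 × 1 = 0.10720 m
Layer 3: 410 × 0.24 × 1.2×10⁻⁴ = 0.011808 m
1175–2275 m: 0.33 × 0.76×10⁻⁴ × 1100 = 0.027588 m
Δh = 0.00722 + 0.10720 + 0.011808 + 0.027588 = 0.153816 m ≈ 154 mm

about 154 mm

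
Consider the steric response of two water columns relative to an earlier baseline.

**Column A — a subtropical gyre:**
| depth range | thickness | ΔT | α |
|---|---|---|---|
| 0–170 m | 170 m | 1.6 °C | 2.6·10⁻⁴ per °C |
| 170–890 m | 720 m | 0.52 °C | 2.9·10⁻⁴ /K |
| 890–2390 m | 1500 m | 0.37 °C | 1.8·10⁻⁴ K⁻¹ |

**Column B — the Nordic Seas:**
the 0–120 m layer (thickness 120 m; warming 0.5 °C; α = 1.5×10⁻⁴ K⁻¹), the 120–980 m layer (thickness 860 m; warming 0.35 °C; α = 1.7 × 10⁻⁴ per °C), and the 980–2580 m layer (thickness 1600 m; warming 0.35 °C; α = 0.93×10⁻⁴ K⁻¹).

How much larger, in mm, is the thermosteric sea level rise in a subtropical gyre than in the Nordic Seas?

A Layer 1: 2.6×10⁻⁴ × 170 × 1.6 = 0.07072 m
A Layer 2: 720 × 2.9×10⁻⁴ × 0.52 = 0.108576 m
A Layer 3: 0.37 × 1500 × 1.8×10⁻⁴ = 0.09990 m
A total: 0.279196 m
B Layer 1: 120 × 0.5 × 1.5×10⁻⁴ = 0.00900 m
B 120–980 m: 0.35 × 860 × 1.7×10⁻⁴ = 0.05117 m
B 0.93×10⁻⁴ × 0.35 × 1600 = 0.05208 m
B total: 0.11225 m
Difference: 0.279196 − 0.11225 = 0.166946 m

Δh_A − Δh_B ≈ 170 mm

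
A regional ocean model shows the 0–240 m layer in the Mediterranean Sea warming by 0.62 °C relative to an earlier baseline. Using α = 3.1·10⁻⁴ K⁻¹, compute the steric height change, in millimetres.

Δh = αΔT·H = 3.1×10⁻⁴ × 0.62 × 240 = 0.046128 m

46 mm of thermosteric rise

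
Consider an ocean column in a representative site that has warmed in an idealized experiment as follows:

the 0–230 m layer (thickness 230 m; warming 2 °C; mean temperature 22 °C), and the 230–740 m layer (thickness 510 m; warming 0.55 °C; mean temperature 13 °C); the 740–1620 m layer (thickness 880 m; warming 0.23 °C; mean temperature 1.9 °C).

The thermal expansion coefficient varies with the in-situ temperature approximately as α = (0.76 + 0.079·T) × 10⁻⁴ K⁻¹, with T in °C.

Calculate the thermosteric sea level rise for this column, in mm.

180 mm of thermosteric rise

Layer 1: α = (0.76 + 0.079×22)×10⁻⁴ = 2.498×10⁻⁴ K⁻¹
Layer 2: α = (0.76 + 0.079×13)×10⁻⁴ = 1.787×10⁻⁴ K⁻¹
Layer 3: α = (0.76 + 0.079×1.9)×10⁻⁴ = 0.9101×10⁻⁴ K⁻¹
Layer 1: 2 × 230 × 2.498×10⁻⁴ = 0.114908 m
510 × 0.55 × 1.787×10⁻⁴ = 0.05012535 m
0.9101×10⁻⁴ × 880 × 0.23 = 0.018420424 m
Δh = 0.114908 + 0.05012535 + 0.018420424 = 0.183453774 m ≈ 180 mm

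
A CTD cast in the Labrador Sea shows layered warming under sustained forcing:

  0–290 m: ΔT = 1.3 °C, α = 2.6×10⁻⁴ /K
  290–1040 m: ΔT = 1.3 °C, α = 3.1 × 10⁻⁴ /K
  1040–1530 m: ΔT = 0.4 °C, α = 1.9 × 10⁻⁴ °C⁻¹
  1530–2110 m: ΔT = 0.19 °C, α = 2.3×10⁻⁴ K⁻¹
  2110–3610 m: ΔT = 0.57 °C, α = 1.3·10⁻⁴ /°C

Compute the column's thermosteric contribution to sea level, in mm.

0–290 m: 2.6×10⁻⁴ × 290 × 1.3 = 0.09802 m
Layer 2: 1.3 × 3.1×10⁻⁴ × 750 = 0.30225 m
1.9×10⁻⁴ × 490 × 0.4 = 0.03724 m
Layer 4: 2.3×10⁻⁴ × 0.19 × 580 = 0.025346 m
1.3×10⁻⁴ × 0.57 × 1500 = 0.11115 m
Δh = 0.09802 + 0.30225 + 0.03724 + 0.025346 + 0.11115 = 0.574006 m

Δh = 574 mm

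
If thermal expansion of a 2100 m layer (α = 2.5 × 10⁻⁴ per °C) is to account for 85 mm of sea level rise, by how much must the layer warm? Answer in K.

about 0.162 K

ΔT = Δh/(αH) = 0.085 / (2.5×10⁻⁴ × 2100) ≈ 0.1619 K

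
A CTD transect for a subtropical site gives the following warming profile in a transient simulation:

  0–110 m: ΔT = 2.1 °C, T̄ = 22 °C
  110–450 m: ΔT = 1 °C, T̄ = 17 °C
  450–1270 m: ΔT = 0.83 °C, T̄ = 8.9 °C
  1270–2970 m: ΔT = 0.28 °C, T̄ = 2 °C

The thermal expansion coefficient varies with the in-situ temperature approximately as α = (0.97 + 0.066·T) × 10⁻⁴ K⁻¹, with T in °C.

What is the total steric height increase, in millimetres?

Layer 1: α = (0.97 + 0.066×22)×10⁻⁴ = 2.422×10⁻⁴ K⁻¹
Layer 2: α = (0.97 + 0.066×17)×10⁻⁴ = 2.092×10⁻⁴ K⁻¹
Layer 3: α = (0.97 + 0.066×8.9)×10⁻⁴ = 1.5574×10⁻⁴ K⁻¹
Layer 4: α = (0.97 + 0.066×2)×10⁻⁴ = 1.102×10⁻⁴ K⁻¹
2.422×10⁻⁴ × 2.1 × 110 = 0.0559482 m
110–450 m: 1 × 2.092×10⁻⁴ × 340 = 0.071128 m
1.5574×10⁻⁴ × 820 × 0.83 = 0.105996644 m
Layer 4: 1.102×10⁻⁴ × 0.28 × 1700 = 0.0524552 m
Δh = 0.0559482 + 0.071128 + 0.105996644 + 0.0524552 = 0.285528044 m ≈ 290 mm

290 mm of thermosteric rise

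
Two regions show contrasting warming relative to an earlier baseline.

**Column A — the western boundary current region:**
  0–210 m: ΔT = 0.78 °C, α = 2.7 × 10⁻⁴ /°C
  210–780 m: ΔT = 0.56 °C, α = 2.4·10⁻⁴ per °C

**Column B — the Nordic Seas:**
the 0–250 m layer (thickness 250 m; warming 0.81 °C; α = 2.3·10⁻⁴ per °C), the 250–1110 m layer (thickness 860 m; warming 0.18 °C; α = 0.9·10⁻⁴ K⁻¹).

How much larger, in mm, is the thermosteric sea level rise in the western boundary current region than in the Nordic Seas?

A 0.78 × 2.7×10⁻⁴ × 210 = 0.044226 m
A 210–780 m: 570 × 2.4×10⁻⁴ × 0.56 = 0.076608 m
A total: 0.120834 m
B 0.81 × 2.3×10⁻⁴ × 250 = 0.046575 m
B 0.18 × 860 × 0.9×10⁻⁴ = 0.013932 m
B total: 0.060507 m
Difference: 0.120834 − 0.060507 = 0.060327 m

60.3 mm larger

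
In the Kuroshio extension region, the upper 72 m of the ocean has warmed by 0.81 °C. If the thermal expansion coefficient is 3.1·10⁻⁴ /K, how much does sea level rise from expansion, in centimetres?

Δh ≈ 1.81 cm

Δh = αΔT·H = 3.1×10⁻⁴ × 0.81 × 72 = 0.0180792 m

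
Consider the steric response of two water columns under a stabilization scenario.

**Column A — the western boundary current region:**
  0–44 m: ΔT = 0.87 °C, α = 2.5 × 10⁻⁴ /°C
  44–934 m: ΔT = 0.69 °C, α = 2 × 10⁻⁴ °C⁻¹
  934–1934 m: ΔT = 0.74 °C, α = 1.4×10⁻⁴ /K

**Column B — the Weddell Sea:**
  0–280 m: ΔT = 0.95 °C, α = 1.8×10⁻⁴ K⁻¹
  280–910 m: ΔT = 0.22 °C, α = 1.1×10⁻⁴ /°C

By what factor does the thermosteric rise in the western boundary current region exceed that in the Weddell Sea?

a factor of 3.74

A 0.87 × 44 × 2.5×10⁻⁴ = 0.00957 m
A Layer 2: 2×10⁻⁴ × 890 × 0.69 = 0.12282 m
A 934–1934 m: 0.74 × 1000 × 1.4×10⁻⁴ = 0.10360 m
A total: 0.23599 m
B 1.8×10⁻⁴ × 280 × 0.95 = 0.04788 m
B 0.22 × 1.1×10⁻⁴ × 630 = 0.015246 m
B total: 0.063126 m
Ratio: 0.23599 / 0.063126 ≈ 3.738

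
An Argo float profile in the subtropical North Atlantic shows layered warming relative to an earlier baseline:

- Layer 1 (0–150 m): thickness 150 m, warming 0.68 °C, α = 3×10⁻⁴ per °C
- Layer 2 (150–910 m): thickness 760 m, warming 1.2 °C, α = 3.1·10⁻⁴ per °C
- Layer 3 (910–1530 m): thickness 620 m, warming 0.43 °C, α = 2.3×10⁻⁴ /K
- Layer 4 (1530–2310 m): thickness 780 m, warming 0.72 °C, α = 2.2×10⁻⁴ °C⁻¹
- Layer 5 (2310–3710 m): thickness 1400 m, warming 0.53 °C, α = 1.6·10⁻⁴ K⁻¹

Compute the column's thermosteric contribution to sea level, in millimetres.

Layer 1: 0.68 × 3×10⁻⁴ × 150 = 0.03060 m
Layer 2: 760 × 3.1×10⁻⁴ × 1.2 = 0.28272 m
910–1530 m: 620 × 2.3×10⁻⁴ × 0.43 = 0.061318 m
780 × 0.72 × 2.2×10⁻⁴ = 0.123552 m
Layer 5: 1.6×10⁻⁴ × 0.53 × 1400 = 0.11872 m
Δh = 0.03060 + 0.28272 + 0.061318 + 0.123552 + 0.11872 = 0.61691 m

Δh = 617 mm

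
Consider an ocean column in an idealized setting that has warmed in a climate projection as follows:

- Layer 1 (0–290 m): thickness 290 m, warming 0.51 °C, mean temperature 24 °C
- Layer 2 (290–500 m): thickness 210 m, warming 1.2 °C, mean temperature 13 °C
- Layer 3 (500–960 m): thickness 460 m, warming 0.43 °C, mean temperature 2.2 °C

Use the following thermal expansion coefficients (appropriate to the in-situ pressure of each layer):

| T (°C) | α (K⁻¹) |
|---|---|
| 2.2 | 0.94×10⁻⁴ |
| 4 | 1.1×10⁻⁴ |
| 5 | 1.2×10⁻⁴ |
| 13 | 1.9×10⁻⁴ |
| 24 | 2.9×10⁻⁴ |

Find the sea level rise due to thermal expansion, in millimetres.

109 mm

Layer 1 at 24 °C → α = 2.9×10⁻⁴ K⁻¹
Layer 2 at 13 °C → α = 1.9×10⁻⁴ K⁻¹
Layer 3 at 2.2 °C → α = 0.94×10⁻⁴ K⁻¹
2.9×10⁻⁴ × 290 × 0.51 = 0.042891 m
Layer 2: 210 × 1.9×10⁻⁴ × 1.2 = 0.04788 m
Layer 3: 460 × 0.94×10⁻⁴ × 0.43 = 0.0185932 m
Δh = 0.042891 + 0.04788 + 0.0185932 = 0.1093642 m ≈ 109 mm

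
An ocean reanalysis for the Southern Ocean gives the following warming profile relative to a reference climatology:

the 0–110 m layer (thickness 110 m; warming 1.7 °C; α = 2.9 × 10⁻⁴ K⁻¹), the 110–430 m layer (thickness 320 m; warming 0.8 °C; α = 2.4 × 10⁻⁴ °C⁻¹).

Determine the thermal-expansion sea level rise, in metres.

0.12 m of thermosteric rise

2.9×10⁻⁴ × 110 × 1.7 = 0.05423 m
110–430 m: 320 × 0.8 × 2.4×10⁻⁴ = 0.06144 m
Δh = 0.05423 + 0.06144 = 0.11567 m ≈ 0.12 m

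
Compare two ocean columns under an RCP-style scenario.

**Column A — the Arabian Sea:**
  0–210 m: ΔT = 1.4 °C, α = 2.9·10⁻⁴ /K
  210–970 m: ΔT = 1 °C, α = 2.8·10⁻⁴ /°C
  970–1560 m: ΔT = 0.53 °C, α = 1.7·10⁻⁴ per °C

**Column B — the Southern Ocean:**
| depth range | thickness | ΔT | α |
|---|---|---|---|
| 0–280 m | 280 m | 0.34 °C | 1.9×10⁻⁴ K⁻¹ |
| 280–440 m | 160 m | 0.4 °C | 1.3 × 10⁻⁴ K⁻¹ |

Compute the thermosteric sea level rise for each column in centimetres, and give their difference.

A 1.4 × 2.9×10⁻⁴ × 210 = 0.08526 m
A 210–970 m: 1 × 2.8×10⁻⁴ × 760 = 0.21280 m
A Layer 3: 1.7×10⁻⁴ × 0.53 × 590 = 0.053159 m
A total: 0.351219 m
B 0–280 m: 0.34 × 280 × 1.9×10⁻⁴ = 0.018088 m
B 0.4 × 160 × 1.3×10⁻⁴ = 0.00832 m
B total: 0.026408 m
Difference: 0.351219 − 0.026408 = 0.324811 m

Δh_A ≈ 35 cm, Δh_B ≈ 2.6 cm; difference ≈ 32 cm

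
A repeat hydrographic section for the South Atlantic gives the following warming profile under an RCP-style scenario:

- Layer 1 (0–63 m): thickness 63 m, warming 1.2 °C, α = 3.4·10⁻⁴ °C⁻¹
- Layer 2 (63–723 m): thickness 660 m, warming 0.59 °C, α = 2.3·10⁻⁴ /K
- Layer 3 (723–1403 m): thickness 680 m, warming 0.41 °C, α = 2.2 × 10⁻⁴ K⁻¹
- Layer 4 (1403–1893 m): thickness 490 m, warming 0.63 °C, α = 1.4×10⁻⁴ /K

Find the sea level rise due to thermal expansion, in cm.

22 cm of thermosteric rise

Layer 1: 1.2 × 3.4×10⁻⁴ × 63 = 0.025704 m
Layer 2: 0.59 × 660 × 2.3×10⁻⁴ = 0.089562 m
723–1403 m: 0.41 × 2.2×10⁻⁴ × 680 = 0.061336 m
1403–1893 m: 0.63 × 1.4×10⁻⁴ × 490 = 0.043218 m
Δh = 0.025704 + 0.089562 + 0.061336 + 0.043218 = 0.21982 m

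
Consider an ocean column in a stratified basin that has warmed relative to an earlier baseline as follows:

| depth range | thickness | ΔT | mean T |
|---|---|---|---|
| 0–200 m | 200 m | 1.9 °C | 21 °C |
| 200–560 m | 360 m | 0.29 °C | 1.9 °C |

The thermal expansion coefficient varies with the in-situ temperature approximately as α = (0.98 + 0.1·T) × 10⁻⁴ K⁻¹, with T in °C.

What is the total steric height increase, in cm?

Layer 1: α = (0.98 + 0.1×21)×10⁻⁴ = 3.08×10⁻⁴ K⁻¹
Layer 2: α = (0.98 + 0.1×1.9)×10⁻⁴ = 1.17×10⁻⁴ K⁻¹
0–200 m: 200 × 1.9 × 3.08×10⁻⁴ = 0.11704 m
200–560 m: 360 × 1.17×10⁻⁴ × 0.29 = 0.0122148 m
Δh = 0.11704 + 0.0122148 = 0.1292548 m

12.9 cm of thermosteric rise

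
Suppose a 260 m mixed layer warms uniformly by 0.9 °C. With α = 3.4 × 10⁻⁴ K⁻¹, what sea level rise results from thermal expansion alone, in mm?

Δh = αΔT·H = 3.4×10⁻⁴ × 0.9 × 260 = 0.07956 m

79.6 mm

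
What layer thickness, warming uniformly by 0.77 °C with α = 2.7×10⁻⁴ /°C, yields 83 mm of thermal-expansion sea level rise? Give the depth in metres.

about 399 m

H = Δh/(αΔT) = 0.083 / (2.7×10⁻⁴ × 0.77) ≈ 399.2 m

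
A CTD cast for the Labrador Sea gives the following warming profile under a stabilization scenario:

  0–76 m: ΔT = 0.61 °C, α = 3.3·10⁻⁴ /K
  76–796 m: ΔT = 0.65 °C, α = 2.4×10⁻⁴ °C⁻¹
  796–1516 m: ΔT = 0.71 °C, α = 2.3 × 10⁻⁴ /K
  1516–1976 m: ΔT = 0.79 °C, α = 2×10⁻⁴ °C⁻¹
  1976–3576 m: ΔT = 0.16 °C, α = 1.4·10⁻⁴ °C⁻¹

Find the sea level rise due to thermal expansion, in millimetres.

Δh ≈ 354 mm

3.3×10⁻⁴ × 0.61 × 76 = 0.0152988 m
Layer 2: 0.65 × 2.4×10⁻⁴ × 720 = 0.11232 m
2.3×10⁻⁴ × 0.71 × 720 = 0.117576 m
1516–1976 m: 2×10⁻⁴ × 0.79 × 460 = 0.07268 m
1976–3576 m: 1600 × 0.16 × 1.4×10⁻⁴ = 0.03584 m
Δh = 0.0152988 + 0.11232 + 0.117576 + 0.07268 + 0.03584 = 0.3537148 m ≈ 354 mm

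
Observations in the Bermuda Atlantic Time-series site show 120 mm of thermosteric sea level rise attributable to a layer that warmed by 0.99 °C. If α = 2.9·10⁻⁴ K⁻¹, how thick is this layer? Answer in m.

418 m

H = Δh/(αΔT) = 0.12 / (2.9×10⁻⁴ × 0.99) ≈ 418.0 m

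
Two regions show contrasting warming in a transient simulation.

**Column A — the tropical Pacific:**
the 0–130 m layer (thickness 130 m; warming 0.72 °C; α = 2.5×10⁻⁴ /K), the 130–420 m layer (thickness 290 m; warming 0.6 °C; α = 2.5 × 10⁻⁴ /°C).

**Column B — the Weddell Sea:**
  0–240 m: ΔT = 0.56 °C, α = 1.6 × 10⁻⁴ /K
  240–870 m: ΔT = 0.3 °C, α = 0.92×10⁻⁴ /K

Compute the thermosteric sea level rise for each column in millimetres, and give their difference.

A 0.72 × 130 × 2.5×10⁻⁴ = 0.02340 m
A 130–420 m: 290 × 2.5×10⁻⁴ × 0.6 = 0.04350 m
A total: 0.06690 m
B Layer 1: 1.6×10⁻⁴ × 240 × 0.56 = 0.021504 m
B 630 × 0.3 × 0.92×10⁻⁴ = 0.017388 m
B total: 0.038892 m
Difference: 0.06690 − 0.038892 = 0.028008 m

Δh_A ≈ 66.9 mm, Δh_B ≈ 38.9 mm; difference ≈ 28.0 mm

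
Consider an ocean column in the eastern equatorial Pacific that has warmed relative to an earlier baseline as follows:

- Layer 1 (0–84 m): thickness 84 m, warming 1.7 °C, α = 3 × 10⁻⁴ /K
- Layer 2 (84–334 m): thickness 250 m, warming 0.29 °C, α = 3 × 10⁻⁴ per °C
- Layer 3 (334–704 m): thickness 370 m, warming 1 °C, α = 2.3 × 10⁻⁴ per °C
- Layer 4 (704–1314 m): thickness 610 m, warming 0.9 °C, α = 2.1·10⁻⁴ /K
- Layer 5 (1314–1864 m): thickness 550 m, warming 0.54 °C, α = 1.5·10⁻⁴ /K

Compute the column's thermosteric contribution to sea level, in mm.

310 mm of thermosteric rise

3×10⁻⁴ × 1.7 × 84 = 0.04284 m
3×10⁻⁴ × 250 × 0.29 = 0.02175 m
334–704 m: 2.3×10⁻⁴ × 370 × 1 = 0.08510 m
704–1314 m: 0.9 × 610 × 2.1×10⁻⁴ = 0.11529 m
1314–1864 m: 1.5×10⁻⁴ × 0.54 × 550 = 0.04455 m
Δh = 0.04284 + 0.02175 + 0.08510 + 0.11529 + 0.04455 = 0.30953 m ≈ 310 mm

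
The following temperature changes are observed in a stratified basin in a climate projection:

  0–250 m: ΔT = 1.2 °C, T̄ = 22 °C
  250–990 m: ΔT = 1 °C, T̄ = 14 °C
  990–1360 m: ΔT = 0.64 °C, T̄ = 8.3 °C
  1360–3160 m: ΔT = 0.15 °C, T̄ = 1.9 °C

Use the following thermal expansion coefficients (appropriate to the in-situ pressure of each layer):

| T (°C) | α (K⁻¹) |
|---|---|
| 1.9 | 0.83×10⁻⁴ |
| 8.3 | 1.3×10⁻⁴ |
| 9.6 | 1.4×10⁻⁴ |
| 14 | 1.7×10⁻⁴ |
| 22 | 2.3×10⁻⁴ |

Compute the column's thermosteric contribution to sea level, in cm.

24.8 cm

Layer 1 at 22 °C → α = 2.3×10⁻⁴ K⁻¹
Layer 2 at 14 °C → α = 1.7×10⁻⁴ K⁻¹
Layer 3 at 8.3 °C → α = 1.3×10⁻⁴ K⁻¹
Layer 4 at 1.9 °C → α = 0.83×10⁻⁴ K⁻¹
0–250 m: 1.2 × 2.3×10⁻⁴ × 250 = 0.06900 m
Layer 2: 1.7×10⁻⁴ × 1 × 740 = 0.12580 m
370 × 0.64 × 1.3×10⁻⁴ = 0.030784 m
1800 × 0.15 × 0.83×10⁻⁴ = 0.02241 m
Δh = 0.06900 + 0.12580 + 0.030784 + 0.02241 = 0.247994 m ≈ 24.8 cm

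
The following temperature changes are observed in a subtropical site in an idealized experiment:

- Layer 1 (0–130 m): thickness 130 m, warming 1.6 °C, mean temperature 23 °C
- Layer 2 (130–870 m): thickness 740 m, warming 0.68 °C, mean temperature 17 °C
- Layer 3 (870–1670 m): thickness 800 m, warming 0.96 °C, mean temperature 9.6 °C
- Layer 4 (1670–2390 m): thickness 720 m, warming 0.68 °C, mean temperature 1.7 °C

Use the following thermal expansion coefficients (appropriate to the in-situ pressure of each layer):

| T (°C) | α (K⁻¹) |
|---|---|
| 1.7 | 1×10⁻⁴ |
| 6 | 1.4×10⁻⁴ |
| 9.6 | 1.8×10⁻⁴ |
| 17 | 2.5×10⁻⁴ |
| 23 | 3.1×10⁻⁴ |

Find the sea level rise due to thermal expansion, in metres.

Layer 1 at 23 °C → α = 3.1×10⁻⁴ K⁻¹
Layer 2 at 17 °C → α = 2.5×10⁻⁴ K⁻¹
Layer 3 at 9.6 °C → α = 1.8×10⁻⁴ K⁻¹
Layer 4 at 1.7 °C → α = 1×10⁻⁴ K⁻¹
130 × 1.6 × 3.1×10⁻⁴ = 0.06448 m
130–870 m: 2.5×10⁻⁴ × 0.68 × 740 = 0.12580 m
Layer 3: 1.8×10⁻⁴ × 800 × 0.96 = 0.13824 m
1670–2390 m: 1×10⁻⁴ × 720 × 0.68 = 0.04896 m
Δh = 0.06448 + 0.12580 + 0.13824 + 0.04896 = 0.37748 m

about 0.38 m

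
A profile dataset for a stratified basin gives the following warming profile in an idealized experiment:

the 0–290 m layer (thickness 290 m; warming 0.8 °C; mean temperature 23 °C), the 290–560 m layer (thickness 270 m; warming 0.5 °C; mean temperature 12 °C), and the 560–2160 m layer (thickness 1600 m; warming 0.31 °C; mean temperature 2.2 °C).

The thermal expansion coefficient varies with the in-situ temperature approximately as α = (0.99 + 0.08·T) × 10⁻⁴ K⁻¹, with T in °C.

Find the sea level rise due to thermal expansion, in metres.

0.150 m

Layer 1: α = (0.99 + 0.08×23)×10⁻⁴ = 2.83×10⁻⁴ K⁻¹
Layer 2: α = (0.99 + 0.08×12)×10⁻⁴ = 1.95×10⁻⁴ K⁻¹
Layer 3: α = (0.99 + 0.08×2.2)×10⁻⁴ = 1.166×10⁻⁴ K⁻¹
0–290 m: 0.8 × 2.83×10⁻⁴ × 290 = 0.065656 m
290–560 m: 1.95×10⁻⁴ × 270 × 0.5 = 0.026325 m
560–2160 m: 0.31 × 1600 × 1.166×10⁻⁴ = 0.0578336 m
Δh = 0.065656 + 0.026325 + 0.0578336 = 0.1498146 m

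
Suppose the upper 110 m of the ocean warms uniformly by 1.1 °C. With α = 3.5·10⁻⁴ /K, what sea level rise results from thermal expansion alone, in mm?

Δh = αΔT·H = 3.5×10⁻⁴ × 1.1 × 110 = 0.04235 m

about 42 mm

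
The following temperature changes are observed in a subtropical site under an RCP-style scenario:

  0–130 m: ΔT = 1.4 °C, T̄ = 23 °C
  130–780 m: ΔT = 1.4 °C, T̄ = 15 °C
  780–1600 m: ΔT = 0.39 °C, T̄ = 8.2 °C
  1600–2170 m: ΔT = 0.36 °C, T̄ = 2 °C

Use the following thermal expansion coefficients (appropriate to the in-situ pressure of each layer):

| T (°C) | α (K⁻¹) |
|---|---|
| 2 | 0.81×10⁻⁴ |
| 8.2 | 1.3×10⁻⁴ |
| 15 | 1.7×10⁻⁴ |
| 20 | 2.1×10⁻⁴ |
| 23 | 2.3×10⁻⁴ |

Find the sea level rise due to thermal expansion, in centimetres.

25.5 cm

Layer 1 at 23 °C → α = 2.3×10⁻⁴ K⁻¹
Layer 2 at 15 °C → α = 1.7×10⁻⁴ K⁻¹
Layer 3 at 8.2 °C → α = 1.3×10⁻⁴ K⁻¹
Layer 4 at 2 °C → α = 0.81×10⁻⁴ K⁻¹
Layer 1: 130 × 1.4 × 2.3×10⁻⁴ = 0.04186 m
650 × 1.7×10⁻⁴ × 1.4 = 0.15470 m
0.39 × 820 × 1.3×10⁻⁴ = 0.041574 m
570 × 0.81×10⁻⁴ × 0.36 = 0.0166212 m
Δh = 0.04186 + 0.15470 + 0.041574 + 0.0166212 = 0.2547552 m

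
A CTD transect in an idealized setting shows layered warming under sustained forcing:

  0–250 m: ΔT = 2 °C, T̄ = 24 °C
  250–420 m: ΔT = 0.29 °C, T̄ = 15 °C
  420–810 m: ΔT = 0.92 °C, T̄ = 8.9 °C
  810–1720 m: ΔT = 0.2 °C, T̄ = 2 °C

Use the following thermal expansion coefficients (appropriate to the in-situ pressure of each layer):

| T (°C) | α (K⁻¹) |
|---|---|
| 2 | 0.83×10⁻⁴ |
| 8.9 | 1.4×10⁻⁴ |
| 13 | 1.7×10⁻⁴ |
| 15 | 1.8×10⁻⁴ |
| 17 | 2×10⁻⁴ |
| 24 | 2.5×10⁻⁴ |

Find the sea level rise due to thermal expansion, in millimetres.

199 mm of thermosteric rise

Layer 1 at 24 °C → α = 2.5×10⁻⁴ K⁻¹
Layer 2 at 15 °C → α = 1.8×10⁻⁴ K⁻¹
Layer 3 at 8.9 °C → α = 1.4×10⁻⁴ K⁻¹
Layer 4 at 2 °C → α = 0.83×10⁻⁴ K⁻¹
2 × 2.5×10⁻⁴ × 250 = 0.12500 m
250–420 m: 0.29 × 170 × 1.8×10⁻⁴ = 0.008874 m
420–810 m: 0.92 × 390 × 1.4×10⁻⁴ = 0.050232 m
0.2 × 910 × 0.83×10⁻⁴ = 0.015106 m
Δh = 0.12500 + 0.008874 + 0.050232 + 0.015106 = 0.199212 m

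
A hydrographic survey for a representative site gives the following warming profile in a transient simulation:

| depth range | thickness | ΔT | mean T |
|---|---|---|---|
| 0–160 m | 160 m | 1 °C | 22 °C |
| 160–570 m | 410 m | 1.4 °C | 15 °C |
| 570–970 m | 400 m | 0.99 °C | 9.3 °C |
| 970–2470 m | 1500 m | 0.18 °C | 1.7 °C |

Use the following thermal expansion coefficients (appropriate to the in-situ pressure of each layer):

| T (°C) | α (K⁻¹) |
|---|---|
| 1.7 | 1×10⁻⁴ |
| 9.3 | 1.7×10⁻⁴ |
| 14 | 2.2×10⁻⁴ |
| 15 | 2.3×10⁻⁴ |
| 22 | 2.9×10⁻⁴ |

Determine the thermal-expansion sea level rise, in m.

Layer 1 at 22 °C → α = 2.9×10⁻⁴ K⁻¹
Layer 2 at 15 °C → α = 2.3×10⁻⁴ K⁻¹
Layer 3 at 9.3 °C → α = 1.7×10⁻⁴ K⁻¹
Layer 4 at 1.7 °C → α = 1×10⁻⁴ K⁻¹
0–160 m: 2.9×10⁻⁴ × 160 × 1 = 0.04640 m
Layer 2: 410 × 2.3×10⁻⁴ × 1.4 = 0.13202 m
570–970 m: 0.99 × 1.7×10⁻⁴ × 400 = 0.06732 m
970–2470 m: 0.18 × 1500 × 1×10⁻⁴ = 0.02700 m
Δh = 0.04640 + 0.13202 + 0.06732 + 0.02700 = 0.27274 m

about 0.273 m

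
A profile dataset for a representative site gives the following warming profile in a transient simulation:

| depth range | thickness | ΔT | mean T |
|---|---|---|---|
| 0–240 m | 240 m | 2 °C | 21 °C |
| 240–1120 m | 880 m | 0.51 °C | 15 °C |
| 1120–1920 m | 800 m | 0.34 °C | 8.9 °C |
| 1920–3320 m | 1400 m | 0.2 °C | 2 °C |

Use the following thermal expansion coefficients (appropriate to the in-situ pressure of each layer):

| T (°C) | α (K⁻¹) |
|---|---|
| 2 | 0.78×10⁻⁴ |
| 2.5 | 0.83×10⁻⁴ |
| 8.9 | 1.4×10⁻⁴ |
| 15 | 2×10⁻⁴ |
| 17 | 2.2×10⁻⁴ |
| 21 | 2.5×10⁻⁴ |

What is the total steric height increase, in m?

Layer 1 at 21 °C → α = 2.5×10⁻⁴ K⁻¹
Layer 2 at 15 °C → α = 2×10⁻⁴ K⁻¹
Layer 3 at 8.9 °C → α = 1.4×10⁻⁴ K⁻¹
Layer 4 at 2 °C → α = 0.78×10⁻⁴ K⁻¹
Layer 1: 240 × 2.5×10⁻⁴ × 2 = 0.12000 m
240–1120 m: 0.51 × 2×10⁻⁴ × 880 = 0.08976 m
1.4×10⁻⁴ × 0.34 × 800 = 0.03808 m
1400 × 0.2 × 0.78×10⁻⁴ = 0.02184 m
Δh = 0.12000 + 0.08976 + 0.03808 + 0.02184 = 0.26968 m

about 0.270 m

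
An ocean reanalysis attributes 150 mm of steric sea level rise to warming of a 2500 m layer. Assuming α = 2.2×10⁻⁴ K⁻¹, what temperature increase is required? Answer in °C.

ΔT = Δh/(αH) = 0.15 / (2.2×10⁻⁴ × 2500) ≈ 0.2727 °C

ΔT ≈ 0.273 °C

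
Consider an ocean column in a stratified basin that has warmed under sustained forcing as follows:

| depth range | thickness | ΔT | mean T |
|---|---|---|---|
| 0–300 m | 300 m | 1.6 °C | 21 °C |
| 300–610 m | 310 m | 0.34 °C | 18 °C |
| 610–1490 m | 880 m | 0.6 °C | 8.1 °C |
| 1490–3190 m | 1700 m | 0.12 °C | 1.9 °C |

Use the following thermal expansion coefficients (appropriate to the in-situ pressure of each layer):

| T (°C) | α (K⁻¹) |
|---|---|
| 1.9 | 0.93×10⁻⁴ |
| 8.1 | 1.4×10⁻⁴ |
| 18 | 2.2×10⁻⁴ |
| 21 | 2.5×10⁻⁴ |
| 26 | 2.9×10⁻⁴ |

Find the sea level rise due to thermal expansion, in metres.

Δh = 0.236 m

Layer 1 at 21 °C → α = 2.5×10⁻⁴ K⁻¹
Layer 2 at 18 °C → α = 2.2×10⁻⁴ K⁻¹
Layer 3 at 8.1 °C → α = 1.4×10⁻⁴ K⁻¹
Layer 4 at 1.9 °C → α = 0.93×10⁻⁴ K⁻¹
300 × 2.5×10⁻⁴ × 1.6 = 0.12000 m
310 × 0.34 × 2.2×10⁻⁴ = 0.023188 m
880 × 1.4×10⁻⁴ × 0.6 = 0.07392 m
1490–3190 m: 1700 × 0.12 × 0.93×10⁻⁴ = 0.018972 m
Δh = 0.12000 + 0.023188 + 0.07392 + 0.018972 = 0.23608 m ≈ 0.236 m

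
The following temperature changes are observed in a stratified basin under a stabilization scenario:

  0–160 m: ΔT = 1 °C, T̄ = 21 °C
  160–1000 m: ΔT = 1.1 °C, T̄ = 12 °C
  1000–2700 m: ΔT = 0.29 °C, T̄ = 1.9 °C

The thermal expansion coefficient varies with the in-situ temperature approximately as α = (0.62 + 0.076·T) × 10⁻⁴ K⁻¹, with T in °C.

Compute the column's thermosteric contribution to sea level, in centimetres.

Layer 1: α = (0.62 + 0.076×21)×10⁻⁴ = 2.216×10⁻⁴ K⁻¹
Layer 2: α = (0.62 + 0.076×12)×10⁻⁴ = 1.532×10⁻⁴ K⁻¹
Layer 3: α = (0.62 + 0.076×1.9)×10⁻⁴ = 0.7644×10⁻⁴ K⁻¹
0–160 m: 160 × 2.216×10⁻⁴ × 1 = 0.035456 m
Layer 2: 840 × 1.532×10⁻⁴ × 1.1 = 0.1415568 m
1000–2700 m: 0.29 × 1700 × 0.7644×10⁻⁴ = 0.03768492 m
Δh = 0.035456 + 0.1415568 + 0.03768492 = 0.21469772 m ≈ 21.5 cm

about 21.5 cm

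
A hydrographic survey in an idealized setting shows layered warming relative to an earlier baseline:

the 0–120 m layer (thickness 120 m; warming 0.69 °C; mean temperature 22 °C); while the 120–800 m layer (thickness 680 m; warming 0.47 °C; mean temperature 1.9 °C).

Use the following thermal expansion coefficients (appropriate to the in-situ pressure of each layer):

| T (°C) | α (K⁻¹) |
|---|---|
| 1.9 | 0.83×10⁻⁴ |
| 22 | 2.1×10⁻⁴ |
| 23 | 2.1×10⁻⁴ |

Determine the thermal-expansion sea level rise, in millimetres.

Layer 1 at 22 °C → α = 2.1×10⁻⁴ K⁻¹
Layer 2 at 1.9 °C → α = 0.83×10⁻⁴ K⁻¹
2.1×10⁻⁴ × 0.69 × 120 = 0.017388 m
0.83×10⁻⁴ × 0.47 × 680 = 0.0265268 m
Δh = 0.017388 + 0.0265268 = 0.0439148 m

Δh = 43.9 mm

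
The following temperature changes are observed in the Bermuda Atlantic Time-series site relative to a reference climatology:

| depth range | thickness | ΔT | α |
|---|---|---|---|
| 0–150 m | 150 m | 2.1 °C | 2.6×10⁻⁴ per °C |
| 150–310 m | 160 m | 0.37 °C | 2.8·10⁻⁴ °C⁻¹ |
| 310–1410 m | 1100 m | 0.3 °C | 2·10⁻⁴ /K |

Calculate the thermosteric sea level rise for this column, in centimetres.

0–150 m: 150 × 2.6×10⁻⁴ × 2.1 = 0.08190 m
Layer 2: 2.8×10⁻⁴ × 0.37 × 160 = 0.016576 m
1100 × 2×10⁻⁴ × 0.3 = 0.06600 m
Δh = 0.08190 + 0.016576 + 0.06600 = 0.164476 m

Δh = 16 cm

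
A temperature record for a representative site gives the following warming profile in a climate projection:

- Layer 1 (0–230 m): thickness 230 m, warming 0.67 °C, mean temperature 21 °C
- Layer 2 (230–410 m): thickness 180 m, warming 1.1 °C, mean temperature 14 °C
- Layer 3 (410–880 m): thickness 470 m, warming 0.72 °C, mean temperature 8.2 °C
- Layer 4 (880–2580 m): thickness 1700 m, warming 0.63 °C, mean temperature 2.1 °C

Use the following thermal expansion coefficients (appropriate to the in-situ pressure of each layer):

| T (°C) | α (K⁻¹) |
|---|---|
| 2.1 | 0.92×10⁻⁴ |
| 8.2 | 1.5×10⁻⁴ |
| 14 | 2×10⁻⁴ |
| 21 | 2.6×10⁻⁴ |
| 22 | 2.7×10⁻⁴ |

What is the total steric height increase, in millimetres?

Layer 1 at 21 °C → α = 2.6×10⁻⁴ K⁻¹
Layer 2 at 14 °C → α = 2×10⁻⁴ K⁻¹
Layer 3 at 8.2 °C → α = 1.5×10⁻⁴ K⁻¹
Layer 4 at 2.1 °C → α = 0.92×10⁻⁴ K⁻¹
2.6×10⁻⁴ × 230 × 0.67 = 0.040066 m
230–410 m: 180 × 2×10⁻⁴ × 1.1 = 0.03960 m
Layer 3: 0.72 × 1.5×10⁻⁴ × 470 = 0.05076 m
880–2580 m: 0.63 × 1700 × 0.92×10⁻⁴ = 0.098532 m
Δh = 0.040066 + 0.03960 + 0.05076 + 0.098532 = 0.228958 m ≈ 229 mm

229 mm of thermosteric rise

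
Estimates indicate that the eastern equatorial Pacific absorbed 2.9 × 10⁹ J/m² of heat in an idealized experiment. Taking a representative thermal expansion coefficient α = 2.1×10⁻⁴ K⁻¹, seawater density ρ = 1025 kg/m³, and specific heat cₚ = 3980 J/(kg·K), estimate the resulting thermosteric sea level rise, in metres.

Δh = 0.149 m

Δh = αQ/(ρcₚ) = 2.1×10⁻⁴ × 2.9×10⁹ / (1025 × 3980) ≈ 0.14928 m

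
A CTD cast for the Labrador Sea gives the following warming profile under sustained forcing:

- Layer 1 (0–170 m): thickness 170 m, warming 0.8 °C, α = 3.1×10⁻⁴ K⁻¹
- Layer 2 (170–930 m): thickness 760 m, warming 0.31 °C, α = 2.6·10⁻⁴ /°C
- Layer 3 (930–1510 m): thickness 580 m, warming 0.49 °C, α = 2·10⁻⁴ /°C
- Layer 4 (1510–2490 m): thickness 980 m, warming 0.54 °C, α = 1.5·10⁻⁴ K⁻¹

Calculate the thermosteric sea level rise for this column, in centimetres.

170 × 3.1×10⁻⁴ × 0.8 = 0.04216 m
Layer 2: 0.31 × 2.6×10⁻⁴ × 760 = 0.061256 m
2×10⁻⁴ × 0.49 × 580 = 0.05684 m
1510–2490 m: 1.5×10⁻⁴ × 980 × 0.54 = 0.07938 m
Δh = 0.04216 + 0.061256 + 0.05684 + 0.07938 = 0.239636 m

Δh ≈ 24.0 cm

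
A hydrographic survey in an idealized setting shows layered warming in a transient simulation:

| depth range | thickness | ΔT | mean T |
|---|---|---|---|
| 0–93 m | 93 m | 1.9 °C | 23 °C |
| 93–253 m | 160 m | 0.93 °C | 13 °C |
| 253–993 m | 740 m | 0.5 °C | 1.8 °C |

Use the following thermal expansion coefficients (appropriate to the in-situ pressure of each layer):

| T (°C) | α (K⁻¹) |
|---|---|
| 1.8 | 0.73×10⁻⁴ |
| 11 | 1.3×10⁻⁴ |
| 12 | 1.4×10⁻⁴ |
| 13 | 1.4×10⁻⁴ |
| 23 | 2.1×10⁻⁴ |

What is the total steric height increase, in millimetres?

Layer 1 at 23 °C → α = 2.1×10⁻⁴ K⁻¹
Layer 2 at 13 °C → α = 1.4×10⁻⁴ K⁻¹
Layer 3 at 1.8 °C → α = 0.73×10⁻⁴ K⁻¹
0–93 m: 1.9 × 93 × 2.1×10⁻⁴ = 0.037107 m
93–253 m: 0.93 × 160 × 1.4×10⁻⁴ = 0.020832 m
253–993 m: 0.73×10⁻⁴ × 0.5 × 740 = 0.02701 m
Δh = 0.037107 + 0.020832 + 0.02701 = 0.084949 m ≈ 84.9 mm

Δh ≈ 84.9 mm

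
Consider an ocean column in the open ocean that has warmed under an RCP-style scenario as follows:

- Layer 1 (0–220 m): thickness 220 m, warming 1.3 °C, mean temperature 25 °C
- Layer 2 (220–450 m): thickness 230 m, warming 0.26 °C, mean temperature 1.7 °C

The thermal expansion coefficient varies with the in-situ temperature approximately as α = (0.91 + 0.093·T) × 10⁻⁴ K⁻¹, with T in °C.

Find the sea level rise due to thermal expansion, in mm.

Layer 1: α = (0.91 + 0.093×25)×10⁻⁴ = 3.235×10⁻⁴ K⁻¹
Layer 2: α = (0.91 + 0.093×1.7)×10⁻⁴ = 1.0681×10⁻⁴ K⁻¹
1.3 × 220 × 3.235×10⁻⁴ = 0.092521 m
Layer 2: 1.0681×10⁻⁴ × 0.26 × 230 = 0.006387238 m
Δh = 0.092521 + 0.006387238 = 0.098908238 m

about 99 mm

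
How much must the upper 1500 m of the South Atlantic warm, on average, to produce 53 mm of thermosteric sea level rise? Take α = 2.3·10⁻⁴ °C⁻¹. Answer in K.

ΔT = Δh/(αH) = 0.053 / (2.3×10⁻⁴ × 1500) ≈ 0.1536 K

0.154 K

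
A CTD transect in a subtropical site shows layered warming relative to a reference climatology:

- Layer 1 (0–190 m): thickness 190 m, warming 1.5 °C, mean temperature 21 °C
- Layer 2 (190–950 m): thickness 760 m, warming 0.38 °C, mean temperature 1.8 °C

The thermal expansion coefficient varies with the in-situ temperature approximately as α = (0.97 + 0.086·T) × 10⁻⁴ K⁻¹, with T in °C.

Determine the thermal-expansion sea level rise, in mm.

about 112 mm

Layer 1: α = (0.97 + 0.086×21)×10⁻⁴ = 2.776×10⁻⁴ K⁻¹
Layer 2: α = (0.97 + 0.086×1.8)×10⁻⁴ = 1.1248×10⁻⁴ K⁻¹
Layer 1: 1.5 × 190 × 2.776×10⁻⁴ = 0.079116 m
190–950 m: 0.38 × 1.1248×10⁻⁴ × 760 = 0.032484224 m
Δh = 0.079116 + 0.032484224 = 0.111600224 m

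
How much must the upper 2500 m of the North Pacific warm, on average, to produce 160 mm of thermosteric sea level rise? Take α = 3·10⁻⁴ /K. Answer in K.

about 0.21 K

ΔT = Δh/(αH) = 0.16 / (3×10⁻⁴ × 2500) ≈ 0.2133 K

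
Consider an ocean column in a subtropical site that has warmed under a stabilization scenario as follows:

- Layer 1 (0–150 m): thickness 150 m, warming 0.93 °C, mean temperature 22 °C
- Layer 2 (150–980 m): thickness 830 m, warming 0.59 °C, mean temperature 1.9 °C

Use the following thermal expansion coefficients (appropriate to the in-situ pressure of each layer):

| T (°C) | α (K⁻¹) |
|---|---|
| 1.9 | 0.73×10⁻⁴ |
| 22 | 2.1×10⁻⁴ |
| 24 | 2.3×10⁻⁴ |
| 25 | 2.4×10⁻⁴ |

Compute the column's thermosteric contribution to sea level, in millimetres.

Layer 1 at 22 °C → α = 2.1×10⁻⁴ K⁻¹
Layer 2 at 1.9 °C → α = 0.73×10⁻⁴ K⁻¹
0–150 m: 2.1×10⁻⁴ × 0.93 × 150 = 0.029295 m
830 × 0.59 × 0.73×10⁻⁴ = 0.0357481 m
Δh = 0.029295 + 0.0357481 = 0.0650431 m ≈ 65.0 mm

65.0 mm of thermosteric rise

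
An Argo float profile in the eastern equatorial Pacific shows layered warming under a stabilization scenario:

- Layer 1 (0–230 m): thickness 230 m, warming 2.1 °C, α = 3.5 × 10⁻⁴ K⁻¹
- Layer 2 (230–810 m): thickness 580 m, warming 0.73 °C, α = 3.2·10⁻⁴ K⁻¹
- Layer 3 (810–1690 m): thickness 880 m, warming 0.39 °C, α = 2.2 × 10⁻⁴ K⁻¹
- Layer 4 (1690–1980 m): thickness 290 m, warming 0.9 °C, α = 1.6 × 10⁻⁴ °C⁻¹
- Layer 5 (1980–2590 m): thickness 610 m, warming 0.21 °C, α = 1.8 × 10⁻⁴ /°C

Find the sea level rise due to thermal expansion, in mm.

440 mm

3.5×10⁻⁴ × 2.1 × 230 = 0.16905 m
3.2×10⁻⁴ × 0.73 × 580 = 0.135488 m
810–1690 m: 880 × 0.39 × 2.2×10⁻⁴ = 0.075504 m
Layer 4: 0.9 × 1.6×10⁻⁴ × 290 = 0.04176 m
Layer 5: 610 × 1.8×10⁻⁴ × 0.21 = 0.023058 m
Δh = 0.16905 + 0.135488 + 0.075504 + 0.04176 + 0.023058 = 0.44486 m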